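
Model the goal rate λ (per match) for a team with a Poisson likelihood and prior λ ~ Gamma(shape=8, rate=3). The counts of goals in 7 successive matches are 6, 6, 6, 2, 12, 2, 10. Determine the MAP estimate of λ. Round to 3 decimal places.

λ̂_MAP = 5.100

Σxᵢ = 6+6+6+2+12+2+10 = 44, with n = 7.
Posterior ∝ λ^7e^(−3λ) · λ^44e^(−7λ) = λ^51e^(−10λ), i.e. Gamma(shape=52, rate=10).
The mode of a Gamma(a, b) with a ≥ 1 (shape–rate) is (a−1)/b = 51/10 ≈ 5.100.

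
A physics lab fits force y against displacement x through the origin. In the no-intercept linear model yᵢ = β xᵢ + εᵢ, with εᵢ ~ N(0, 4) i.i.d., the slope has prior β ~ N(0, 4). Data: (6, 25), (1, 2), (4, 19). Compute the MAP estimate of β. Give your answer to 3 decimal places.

log p(β | y) = −Σ(yᵢ − βxᵢ)²/(2·4) − β²/(2·4) + const.
Setting the derivative to zero: Σxᵢ(yᵢ − βxᵢ)/4 − β/4 = 0, so β = Σxᵢyᵢ / (Σxᵢ² + σ²/τ²).
Σxᵢyᵢ = 6·25 + 1·2 + 4·19 = 228; Σxᵢ² = 53; σ²/τ² = 1.
β̂_MAP = 228 / (53 + 1) = 228/54 ≈ 4.222.

β̂_MAP = 4.222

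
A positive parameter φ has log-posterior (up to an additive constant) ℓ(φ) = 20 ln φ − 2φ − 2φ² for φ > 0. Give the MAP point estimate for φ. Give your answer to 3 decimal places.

ℓ'(φ) = 20/φ − 2 − 4φ. Setting this to zero and multiplying by φ: 4φ² + 2φ − 20 = 0.
φ = (−2 + √(2² + 4·4·20)) / (2·4) = (−2 + √324) / 8 = (−2 + 18)/8 = 2.
ℓ''(φ) = −20/φ² − 4 < 0, confirming a maximum.

φ̂_MAP = 2.000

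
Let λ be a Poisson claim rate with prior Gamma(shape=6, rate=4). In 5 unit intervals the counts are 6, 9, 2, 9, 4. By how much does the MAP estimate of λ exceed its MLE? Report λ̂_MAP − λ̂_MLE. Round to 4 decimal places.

Σxᵢ = 30. Posterior is Gamma(36, 9); MAP = (36−1)/9 = 35/9 ≈ 3.88889.
MLE = x̄ = 30/5 ≈ 6.00000.
Difference = 35/9 − 30/5 = -19/9 ≈ -2.1111.

MAP − MLE = -2.1111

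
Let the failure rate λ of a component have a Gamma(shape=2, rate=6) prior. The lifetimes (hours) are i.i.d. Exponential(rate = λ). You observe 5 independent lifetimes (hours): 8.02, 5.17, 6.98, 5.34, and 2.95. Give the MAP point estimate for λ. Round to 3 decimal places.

The Exponential(rate=λ) likelihood is ∝ λ^n e^(−λΣtᵢ). Here n = 5 and Σtᵢ = 8.02 + 5.17 + 6.98 + 5.34 + 2.95 = 28.46.
Posterior ∝ λe^(−6λ) · λ^5e^(−28.46λ) = λ^6e^(−34.46λ), i.e. Gamma(7, 34.46).
Mode = (a−1)/b = 6/34.46 ≈ 0.174.

λ̂_MAP = 0.174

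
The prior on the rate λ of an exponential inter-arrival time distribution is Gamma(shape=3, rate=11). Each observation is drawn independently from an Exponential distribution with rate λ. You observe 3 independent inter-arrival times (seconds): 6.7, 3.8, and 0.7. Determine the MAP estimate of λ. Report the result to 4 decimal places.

λ̂_MAP = 0.2252

The Exponential(rate=λ) likelihood is ∝ λ^n e^(−λΣtᵢ). Here n = 3 and Σtᵢ = 6.7 + 3.8 + 0.7 = 11.2.
Posterior ∝ λ^2e^(−11λ) · λ^3e^(−11.2λ) = λ^5e^(−22.2λ), i.e. Gamma(6, 22.2).
Mode = (a−1)/b = 5/22.2 ≈ 0.2252.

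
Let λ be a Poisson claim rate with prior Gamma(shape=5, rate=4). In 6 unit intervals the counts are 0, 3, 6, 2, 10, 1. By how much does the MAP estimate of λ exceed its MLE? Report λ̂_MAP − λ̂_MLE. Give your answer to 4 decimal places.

Σxᵢ = 22. Posterior is Gamma(27, 10); MAP = (27−1)/10 = 26/10 ≈ 2.60000.
MLE = x̄ = 22/6 ≈ 3.66667.
Difference = 26/10 − 22/6 = -16/15 ≈ -1.0667.

MAP − MLE = -1.0667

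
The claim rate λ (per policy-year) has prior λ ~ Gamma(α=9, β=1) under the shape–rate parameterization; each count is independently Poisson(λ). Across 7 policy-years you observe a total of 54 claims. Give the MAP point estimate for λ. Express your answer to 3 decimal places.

λ̂_MAP = 7.750

Σxᵢ = 54, n = 7.
Posterior ∝ λ^8e^(−1λ) · λ^54e^(−7λ) = λ^62e^(−8λ), i.e. Gamma(shape=63, rate=8).
The mode of a Gamma(a, b) with a ≥ 1 (shape–rate) is (a−1)/b = 62/8 ≈ 7.750.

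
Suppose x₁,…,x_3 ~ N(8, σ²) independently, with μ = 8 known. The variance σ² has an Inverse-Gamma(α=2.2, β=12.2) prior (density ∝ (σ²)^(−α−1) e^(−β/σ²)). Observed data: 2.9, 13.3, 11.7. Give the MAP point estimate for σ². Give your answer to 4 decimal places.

σ̂²_MAP = 9.8074

Sum of squared deviations about the known mean: SS = (2.9−8)² + (13.3−8)² + (11.7−8)² = 67.79.
The Normal likelihood contributes (σ²)^(−n/2) exp(−SS/(2σ²)), so the posterior is Inverse-Gamma(α + n/2, β + SS/2) = Inverse-Gamma(3.7, 46.095).
The mode of Inverse-Gamma(a, b) is b/(a+1) = 46.095/4.7 ≈ 9.8074.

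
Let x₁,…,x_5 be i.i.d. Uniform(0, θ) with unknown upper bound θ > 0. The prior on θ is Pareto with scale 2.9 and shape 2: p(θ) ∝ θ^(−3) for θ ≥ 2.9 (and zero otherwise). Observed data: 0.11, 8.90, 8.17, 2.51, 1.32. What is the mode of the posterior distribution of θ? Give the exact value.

The Uniform(0, θ) likelihood is θ^(−n) for θ ≥ max(xᵢ), zero otherwise. Here max(xᵢ) = 8.90.
Posterior ∝ θ^(−3) · θ^(−5) = θ^(−8) on θ ≥ max(2.9, 8.90) = 8.90.
This density is strictly decreasing in θ, so the posterior mode lies at the lower boundary of the support.

θ̂_MAP = 8.90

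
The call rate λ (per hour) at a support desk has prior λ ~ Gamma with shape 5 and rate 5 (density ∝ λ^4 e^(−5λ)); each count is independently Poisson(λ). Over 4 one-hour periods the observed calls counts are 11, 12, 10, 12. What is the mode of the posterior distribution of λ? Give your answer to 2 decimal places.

Σxᵢ = 11+12+10+12 = 45, with n = 4.
Posterior ∝ λ^4e^(−5λ) · λ^45e^(−4λ) = λ^49e^(−9λ), i.e. Gamma(shape=50, rate=9).
The mode of a Gamma(a, b) with a ≥ 1 (shape–rate) is (a−1)/b = 49/9 ≈ 5.44.

λ̂_MAP = 5.44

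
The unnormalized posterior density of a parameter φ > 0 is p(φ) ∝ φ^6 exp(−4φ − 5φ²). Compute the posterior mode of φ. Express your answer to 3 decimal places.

ℓ'(φ) = 6/φ − 4 − 10φ. Setting this to zero and multiplying by φ: 10φ² + 4φ − 6 = 0.
φ = (−4 + √(4² + 4·10·6)) / (2·10) = (−4 + √256) / 20 = (−4 + 16)/20 = 3/5.
ℓ''(φ) = −6/φ² − 10 < 0, confirming a maximum.

φ̂_MAP = 0.600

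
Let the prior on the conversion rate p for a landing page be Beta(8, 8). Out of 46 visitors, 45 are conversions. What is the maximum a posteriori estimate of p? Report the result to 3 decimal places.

p̂_MAP = 0.867

Prior: Beta(8, 8).
Data: 45 successes in 46 trials. The binomial likelihood contributes p^45(1−p)^1, so the posterior is Beta(8+45, 8+1) = Beta(53, 9).
For Beta(a, b) with a, b > 1 the mode is (a−1)/(a+b−2) = 52/60 ≈ 0.867.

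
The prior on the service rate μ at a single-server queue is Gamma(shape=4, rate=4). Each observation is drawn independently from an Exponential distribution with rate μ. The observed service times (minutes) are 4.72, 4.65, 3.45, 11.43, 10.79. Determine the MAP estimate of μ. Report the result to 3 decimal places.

The Exponential(rate=μ) likelihood is ∝ μ^n e^(−μΣtᵢ). Here n = 5 and Σtᵢ = 4.72 + 4.65 + 3.45 + 11.43 + 10.79 = 35.04.
Posterior ∝ μ^3e^(−4μ) · μ^5e^(−35.04μ) = μ^8e^(−39.04μ), i.e. Gamma(9, 39.04).
Mode = (a−1)/b = 8/39.04 ≈ 0.205.

μ̂_MAP = 0.205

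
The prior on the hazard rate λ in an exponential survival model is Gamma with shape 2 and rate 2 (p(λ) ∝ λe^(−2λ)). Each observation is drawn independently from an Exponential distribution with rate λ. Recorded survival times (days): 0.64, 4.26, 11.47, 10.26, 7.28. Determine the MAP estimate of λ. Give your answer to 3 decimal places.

λ̂_MAP = 0.167

The Exponential(rate=λ) likelihood is ∝ λ^n e^(−λΣtᵢ). Here n = 5 and Σtᵢ = 0.64 + 4.26 + 11.47 + 10.26 + 7.28 = 33.91.
Posterior ∝ λe^(−2λ) · λ^5e^(−33.91λ) = λ^6e^(−35.91λ), i.e. Gamma(7, 35.91).
Mode = (a−1)/b = 6/35.91 ≈ 0.167.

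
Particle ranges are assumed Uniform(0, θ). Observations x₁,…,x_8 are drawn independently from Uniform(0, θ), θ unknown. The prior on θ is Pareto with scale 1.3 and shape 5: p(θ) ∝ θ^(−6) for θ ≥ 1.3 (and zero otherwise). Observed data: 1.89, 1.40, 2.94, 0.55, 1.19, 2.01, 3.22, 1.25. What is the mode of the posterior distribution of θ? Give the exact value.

θ̂_MAP = 3.22

The Uniform(0, θ) likelihood is θ^(−n) for θ ≥ max(xᵢ), zero otherwise. Here max(xᵢ) = 3.22.
Posterior ∝ θ^(−6) · θ^(−8) = θ^(−14) on θ ≥ max(1.3, 3.22) = 3.22.
This density is strictly decreasing in θ, so the posterior mode lies at the lower boundary of the support.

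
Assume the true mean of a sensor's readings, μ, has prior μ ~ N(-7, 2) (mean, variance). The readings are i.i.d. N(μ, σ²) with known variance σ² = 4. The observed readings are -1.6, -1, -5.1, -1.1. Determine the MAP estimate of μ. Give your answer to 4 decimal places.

μ̂_MAP = -3.8000

n = 4; x̄ = ((-1.6) + (-1) + (-5.1) + (-1.1))/4 = -8.8/4 = -2.2.
For a Normal prior and Normal likelihood with known variance, the posterior is Normal; its mode equals its mean, the precision-weighted average.
Prior precision 1/σ₀² = 1/2 = 0.5; data precision n/σ² = 4/4 = 1.
μ̂ = (0.5·(-7) + 1·(-2.2)) / (0.5 + 1) = (-5.7)/1.5 = -3.8000.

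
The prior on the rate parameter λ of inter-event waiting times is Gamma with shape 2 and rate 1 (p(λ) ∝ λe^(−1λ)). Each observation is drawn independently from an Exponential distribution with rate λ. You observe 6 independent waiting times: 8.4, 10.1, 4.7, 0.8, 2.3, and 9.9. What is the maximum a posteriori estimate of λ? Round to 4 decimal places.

The Exponential(rate=λ) likelihood is ∝ λ^n e^(−λΣtᵢ). Here n = 6 and Σtᵢ = 8.4 + 10.1 + 4.7 + 0.8 + 2.3 + 9.9 = 36.2.
Posterior ∝ λe^(−1λ) · λ^6e^(−36.2λ) = λ^7e^(−37.2λ), i.e. Gamma(8, 37.2).
Mode = (a−1)/b = 7/37.2 ≈ 0.1882.

λ̂_MAP = 0.1882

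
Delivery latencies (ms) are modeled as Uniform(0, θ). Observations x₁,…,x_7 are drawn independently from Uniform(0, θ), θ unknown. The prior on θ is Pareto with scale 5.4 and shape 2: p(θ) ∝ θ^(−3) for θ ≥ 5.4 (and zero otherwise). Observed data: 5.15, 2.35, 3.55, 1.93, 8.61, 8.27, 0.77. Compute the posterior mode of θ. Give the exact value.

θ̂_MAP = 8.61

The Uniform(0, θ) likelihood is θ^(−n) for θ ≥ max(xᵢ), zero otherwise. Here max(xᵢ) = 8.61.
Posterior ∝ θ^(−3) · θ^(−7) = θ^(−10) on θ ≥ max(5.4, 8.61) = 8.61.
This density is strictly decreasing in θ, so the posterior mode lies at the lower boundary of the support.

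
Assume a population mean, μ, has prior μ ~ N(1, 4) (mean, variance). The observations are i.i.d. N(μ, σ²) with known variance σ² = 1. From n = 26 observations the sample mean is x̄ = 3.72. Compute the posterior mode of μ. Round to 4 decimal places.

μ̂_MAP = 3.6941

n = 26, x̄ = 3.72.
For a Normal prior and Normal likelihood with known variance, the posterior is Normal; its mode equals its mean, the precision-weighted average.
Prior precision 1/σ₀² = 1/4 = 0.25; data precision n/σ² = 26/1 = 26.
μ̂ = (0.25·1 + 26·3.72) / (0.25 + 26) = 96.97/26.25 = 9697/2625 ≈ 3.6941.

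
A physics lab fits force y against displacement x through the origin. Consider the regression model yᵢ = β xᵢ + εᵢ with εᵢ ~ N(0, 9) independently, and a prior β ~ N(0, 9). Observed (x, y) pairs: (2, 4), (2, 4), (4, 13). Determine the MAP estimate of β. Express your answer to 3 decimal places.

log p(β | y) = −Σ(yᵢ − βxᵢ)²/(2·9) − β²/(2·9) + const.
Setting the derivative to zero: Σxᵢ(yᵢ − βxᵢ)/9 − β/9 = 0, so β = Σxᵢyᵢ / (Σxᵢ² + σ²/τ²).
Σxᵢyᵢ = 2·4 + 2·4 + 4·13 = 68; Σxᵢ² = 24; σ²/τ² = 1.
β̂_MAP = 68 / (24 + 1) = 68/25 ≈ 2.720.

β̂_MAP = 2.720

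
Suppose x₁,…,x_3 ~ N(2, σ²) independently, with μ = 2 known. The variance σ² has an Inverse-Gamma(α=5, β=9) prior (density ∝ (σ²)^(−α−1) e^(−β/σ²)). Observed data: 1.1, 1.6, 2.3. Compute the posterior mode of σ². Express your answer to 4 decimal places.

σ̂²_MAP = 1.2707

Sum of squared deviations about the known mean: SS = (1.1−2)² + (1.6−2)² + (2.3−2)² = 1.06.
The Normal likelihood contributes (σ²)^(−n/2) exp(−SS/(2σ²)), so the posterior is Inverse-Gamma(α + n/2, β + SS/2) = Inverse-Gamma(6.5, 9.53).
The mode of Inverse-Gamma(a, b) is b/(a+1) = 9.53/7.5 ≈ 1.2707.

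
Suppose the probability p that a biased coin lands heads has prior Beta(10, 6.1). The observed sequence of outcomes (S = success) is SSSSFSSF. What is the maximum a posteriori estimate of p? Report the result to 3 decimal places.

p̂_MAP = 0.679

Prior: Beta(10, 6.1).
Data: 6 successes in 8 trials (from the sequence). The binomial likelihood contributes p^6(1−p)^2, so the posterior is Beta(10+6, 6.1+2) = Beta(16, 8.1).
For Beta(a, b) with a, b > 1 the mode is (a−1)/(a+b−2) = 15/22.1 ≈ 0.679.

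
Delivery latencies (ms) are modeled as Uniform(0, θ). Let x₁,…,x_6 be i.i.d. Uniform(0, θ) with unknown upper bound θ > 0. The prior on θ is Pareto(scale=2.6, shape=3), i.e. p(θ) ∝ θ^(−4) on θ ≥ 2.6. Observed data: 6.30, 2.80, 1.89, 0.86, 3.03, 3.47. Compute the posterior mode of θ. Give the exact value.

The Uniform(0, θ) likelihood is θ^(−n) for θ ≥ max(xᵢ), zero otherwise. Here max(xᵢ) = 6.30.
Posterior ∝ θ^(−4) · θ^(−6) = θ^(−10) on θ ≥ max(2.6, 6.30) = 6.30.
This density is strictly decreasing in θ, so the posterior mode lies at the lower boundary of the support.

θ̂_MAP = 6.30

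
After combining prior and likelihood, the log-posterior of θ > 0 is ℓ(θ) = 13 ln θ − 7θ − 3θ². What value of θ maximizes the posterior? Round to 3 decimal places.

θ̂_MAP = 1.000

ℓ'(θ) = 13/θ − 7 − 6θ. Setting this to zero and multiplying by θ: 6θ² + 7θ − 13 = 0.
θ = (−7 + √(7² + 4·6·13)) / (2·6) = (−7 + √361) / 12 = (−7 + 19)/12 = 1.
ℓ''(θ) = −13/θ² − 6 < 0, confirming a maximum.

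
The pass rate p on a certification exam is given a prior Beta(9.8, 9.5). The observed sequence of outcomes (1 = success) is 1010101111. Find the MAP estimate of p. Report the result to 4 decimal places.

p̂_MAP = 0.5788

Prior: Beta(9.8, 9.5).
Data: 7 successes in 10 trials (from the sequence). The binomial likelihood contributes p^7(1−p)^3, so the posterior is Beta(9.8+7, 9.5+3) = Beta(16.8, 12.5).
For Beta(a, b) with a, b > 1 the mode is (a−1)/(a+b−2) = 15.8/27.3 ≈ 0.5788.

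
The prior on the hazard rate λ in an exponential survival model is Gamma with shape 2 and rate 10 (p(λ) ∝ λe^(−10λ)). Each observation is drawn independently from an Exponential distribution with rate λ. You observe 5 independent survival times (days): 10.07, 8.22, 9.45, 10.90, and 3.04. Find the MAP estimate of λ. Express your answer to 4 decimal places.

The Exponential(rate=λ) likelihood is ∝ λ^n e^(−λΣtᵢ). Here n = 5 and Σtᵢ = 10.07 + 8.22 + 9.45 + 10.90 + 3.04 = 41.68.
Posterior ∝ λe^(−10λ) · λ^5e^(−41.68λ) = λ^6e^(−51.68λ), i.e. Gamma(7, 51.68).
Mode = (a−1)/b = 6/51.68 ≈ 0.1161.

λ̂_MAP = 0.1161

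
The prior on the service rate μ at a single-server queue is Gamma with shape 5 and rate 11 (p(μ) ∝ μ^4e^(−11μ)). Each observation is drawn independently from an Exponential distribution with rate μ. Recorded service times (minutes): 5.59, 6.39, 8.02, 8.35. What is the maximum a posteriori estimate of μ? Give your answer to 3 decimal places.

The Exponential(rate=μ) likelihood is ∝ μ^n e^(−μΣtᵢ). Here n = 4 and Σtᵢ = 5.59 + 6.39 + 8.02 + 8.35 = 28.35.
Posterior ∝ μ^4e^(−11μ) · μ^4e^(−28.35μ) = μ^8e^(−39.35μ), i.e. Gamma(9, 39.35).
Mode = (a−1)/b = 8/39.35 ≈ 0.203.

μ̂_MAP = 0.203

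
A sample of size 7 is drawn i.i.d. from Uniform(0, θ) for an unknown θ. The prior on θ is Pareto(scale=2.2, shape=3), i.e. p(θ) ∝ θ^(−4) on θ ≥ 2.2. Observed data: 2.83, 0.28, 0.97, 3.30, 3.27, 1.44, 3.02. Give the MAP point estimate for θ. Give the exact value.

θ̂_MAP = 3.30

The Uniform(0, θ) likelihood is θ^(−n) for θ ≥ max(xᵢ), zero otherwise. Here max(xᵢ) = 3.30.
Posterior ∝ θ^(−4) · θ^(−7) = θ^(−11) on θ ≥ max(2.2, 3.30) = 3.30.
This density is strictly decreasing in θ, so the posterior mode lies at the lower boundary of the support.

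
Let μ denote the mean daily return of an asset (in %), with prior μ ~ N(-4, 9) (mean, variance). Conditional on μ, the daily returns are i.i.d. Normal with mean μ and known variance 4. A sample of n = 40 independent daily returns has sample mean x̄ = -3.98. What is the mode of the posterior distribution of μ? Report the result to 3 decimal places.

n = 40, x̄ = -3.98.
For a Normal prior and Normal likelihood with known variance, the posterior is Normal; its mode equals its mean, the precision-weighted average.
Prior precision 1/σ₀² = 1/9; data precision n/σ² = 40/4 = 10.
μ̂ = ((1/9)·(-4) + 10·(-3.98)) / (1/9 + 10) = (-1811/45)/(91/9) = -1811/455 ≈ -3.980.

μ̂_MAP = -3.980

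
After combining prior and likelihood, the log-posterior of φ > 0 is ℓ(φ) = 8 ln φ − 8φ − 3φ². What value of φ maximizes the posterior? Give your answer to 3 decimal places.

φ̂_MAP = 0.667

ℓ'(φ) = 8/φ − 8 − 6φ. Setting this to zero and multiplying by φ: 6φ² + 8φ − 8 = 0.
φ = (−8 + √(8² + 4·6·8)) / (2·6) = (−8 + √256) / 12 = (−8 + 16)/12 = 2/3.
ℓ''(φ) = −8/φ² − 6 < 0, confirming a maximum.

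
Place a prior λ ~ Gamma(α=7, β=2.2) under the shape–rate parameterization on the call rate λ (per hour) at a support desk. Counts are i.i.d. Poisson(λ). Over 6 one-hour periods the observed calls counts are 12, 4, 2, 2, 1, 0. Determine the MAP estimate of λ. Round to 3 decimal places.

Σxᵢ = 12+4+2+2+1+0 = 21, with n = 6.
Posterior ∝ λ^6e^(−2.2λ) · λ^21e^(−6λ) = λ^27e^(−8.2λ), i.e. Gamma(shape=28, rate=8.2).
The mode of a Gamma(a, b) with a ≥ 1 (shape–rate) is (a−1)/b = 27/8.2 ≈ 3.293.

λ̂_MAP = 3.293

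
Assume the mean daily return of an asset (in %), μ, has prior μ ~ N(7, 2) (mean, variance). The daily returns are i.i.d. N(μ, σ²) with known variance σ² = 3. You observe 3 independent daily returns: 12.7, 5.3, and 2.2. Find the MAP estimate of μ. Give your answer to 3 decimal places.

μ̂_MAP = 6.822

n = 3; x̄ = (12.7 + 5.3 + 2.2)/3 = 20.2/3 = 101/15 ≈ 6.7333.
For a Normal prior and Normal likelihood with known variance, the posterior is Normal; its mode equals its mean, the precision-weighted average.
Prior precision 1/σ₀² = 1/2 = 0.5; data precision n/σ² = 3/3 = 1.
μ̂ = (0.5·7 + 1·(101/15)) / (0.5 + 1) = (307/30)/1.5 = 307/45 ≈ 6.822.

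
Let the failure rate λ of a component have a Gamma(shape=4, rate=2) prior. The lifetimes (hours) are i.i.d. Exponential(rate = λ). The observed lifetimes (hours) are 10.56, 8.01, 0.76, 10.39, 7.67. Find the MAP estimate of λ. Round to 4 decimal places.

λ̂_MAP = 0.2031

The Exponential(rate=λ) likelihood is ∝ λ^n e^(−λΣtᵢ). Here n = 5 and Σtᵢ = 10.56 + 8.01 + 0.76 + 10.39 + 7.67 = 37.39.
Posterior ∝ λ^3e^(−2λ) · λ^5e^(−37.39λ) = λ^8e^(−39.39λ), i.e. Gamma(9, 39.39).
Mode = (a−1)/b = 8/39.39 ≈ 0.2031.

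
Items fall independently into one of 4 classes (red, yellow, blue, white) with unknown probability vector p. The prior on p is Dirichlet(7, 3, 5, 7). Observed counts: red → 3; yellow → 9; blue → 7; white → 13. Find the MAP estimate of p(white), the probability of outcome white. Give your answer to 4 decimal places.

The posterior is Dirichlet(αᵢ + nᵢ) = Dirichlet(10, 12, 12, 20).
For a Dirichlet(a₁,…,a_K) with all aᵢ > 1, the mode has j-th component (aⱼ − 1)/(Σaᵢ − K).
Here Σaᵢ = 54 and K = 4, so p(white) = (20 − 1)/(54 − 4) = 19/50 ≈ 0.3800.

MAP estimate of p(white) = 0.3800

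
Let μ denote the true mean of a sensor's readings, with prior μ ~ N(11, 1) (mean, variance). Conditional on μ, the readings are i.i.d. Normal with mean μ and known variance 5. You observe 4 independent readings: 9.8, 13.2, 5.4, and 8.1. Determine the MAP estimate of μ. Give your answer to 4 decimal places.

μ̂_MAP = 10.1667

n = 4; x̄ = (9.8 + 13.2 + 5.4 + 8.1)/4 = 36.5/4 = 9.125.
For a Normal prior and Normal likelihood with known variance, the posterior is Normal; its mode equals its mean, the precision-weighted average.
Prior precision 1/σ₀² = 1/1 = 1; data precision n/σ² = 4/5 = 0.8.
μ̂ = (1·11 + 0.8·9.125) / (1 + 0.8) = 18.3/1.8 = 61/6 ≈ 10.1667.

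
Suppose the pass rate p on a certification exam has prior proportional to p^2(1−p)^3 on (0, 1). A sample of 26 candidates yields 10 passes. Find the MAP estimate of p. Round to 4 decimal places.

The prior density ∝ p^2(1−p)^3 is the kernel of Beta(3, 4).
Data: 10 successes in 26 trials. The binomial likelihood contributes p^10(1−p)^16, so the posterior is Beta(3+10, 4+16) = Beta(13, 20).
For Beta(a, b) with a, b > 1 the mode is (a−1)/(a+b−2) = 12/31 ≈ 0.3871.

p̂_MAP = 0.3871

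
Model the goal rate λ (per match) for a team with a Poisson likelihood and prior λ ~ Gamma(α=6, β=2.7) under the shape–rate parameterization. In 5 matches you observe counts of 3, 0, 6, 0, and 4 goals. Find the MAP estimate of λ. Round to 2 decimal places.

Σxᵢ = 3+0+6+0+4 = 13, with n = 5.
Posterior ∝ λ^5e^(−2.7λ) · λ^13e^(−5λ) = λ^18e^(−7.7λ), i.e. Gamma(shape=19, rate=7.7).
The mode of a Gamma(a, b) with a ≥ 1 (shape–rate) is (a−1)/b = 18/7.7 ≈ 2.34.

λ̂_MAP = 2.34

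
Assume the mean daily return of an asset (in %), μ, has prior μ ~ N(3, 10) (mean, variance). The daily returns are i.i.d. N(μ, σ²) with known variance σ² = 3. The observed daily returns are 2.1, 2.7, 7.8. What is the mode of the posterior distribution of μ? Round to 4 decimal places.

μ̂_MAP = 4.0909

n = 3; x̄ = (2.1 + 2.7 + 7.8)/3 = 12.6/3 = 4.2.
For a Normal prior and Normal likelihood with known variance, the posterior is Normal; its mode equals its mean, the precision-weighted average.
Prior precision 1/σ₀² = 1/10 = 0.1; data precision n/σ² = 3/3 = 1.
μ̂ = (0.1·3 + 1·4.2) / (0.1 + 1) = 4.5/1.1 = 45/11 ≈ 4.0909.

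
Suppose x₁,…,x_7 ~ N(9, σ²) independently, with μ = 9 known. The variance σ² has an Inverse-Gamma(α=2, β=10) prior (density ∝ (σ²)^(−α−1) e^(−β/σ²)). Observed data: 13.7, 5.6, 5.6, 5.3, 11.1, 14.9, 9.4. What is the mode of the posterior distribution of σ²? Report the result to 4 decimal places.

Sum of squared deviations about the known mean: SS = (13.7−9)² + (5.6−9)² + (5.6−9)² + (5.3−9)² + (11.1−9)² + (14.9−9)² + (9.4−9)² = 98.28.
The Normal likelihood contributes (σ²)^(−n/2) exp(−SS/(2σ²)), so the posterior is Inverse-Gamma(α + n/2, β + SS/2) = Inverse-Gamma(5.5, 59.14).
The mode of Inverse-Gamma(a, b) is b/(a+1) = 59.14/6.5 ≈ 9.0985.

σ̂²_MAP = 9.0985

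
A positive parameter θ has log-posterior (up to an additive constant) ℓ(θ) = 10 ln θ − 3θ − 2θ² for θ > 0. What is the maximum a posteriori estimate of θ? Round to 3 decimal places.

θ̂_MAP = 1.250

ℓ'(θ) = 10/θ − 3 − 4θ. Setting this to zero and multiplying by θ: 4θ² + 3θ − 10 = 0.
θ = (−3 + √(3² + 4·4·10)) / (2·4) = (−3 + √169) / 8 = (−3 + 13)/8 = 5/4.
ℓ''(θ) = −10/θ² − 4 < 0, confirming a maximum.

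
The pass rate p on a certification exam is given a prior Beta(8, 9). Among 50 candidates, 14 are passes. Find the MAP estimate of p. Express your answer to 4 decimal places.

Prior: Beta(8, 9).
Data: 14 successes in 50 trials. The binomial likelihood contributes p^14(1−p)^36, so the posterior is Beta(8+14, 9+36) = Beta(22, 45).
For Beta(a, b) with a, b > 1 the mode is (a−1)/(a+b−2) = 21/65 ≈ 0.3231.

p̂_MAP = 0.3231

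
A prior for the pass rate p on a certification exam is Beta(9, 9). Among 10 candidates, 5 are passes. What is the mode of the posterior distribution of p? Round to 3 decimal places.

p̂_MAP = 0.500

Prior: Beta(9, 9).
Data: 5 successes in 10 trials. The binomial likelihood contributes p^5(1−p)^5, so the posterior is Beta(9+5, 9+5) = Beta(14, 14).
For Beta(a, b) with a, b > 1 the mode is (a−1)/(a+b−2) = 13/26 ≈ 0.500.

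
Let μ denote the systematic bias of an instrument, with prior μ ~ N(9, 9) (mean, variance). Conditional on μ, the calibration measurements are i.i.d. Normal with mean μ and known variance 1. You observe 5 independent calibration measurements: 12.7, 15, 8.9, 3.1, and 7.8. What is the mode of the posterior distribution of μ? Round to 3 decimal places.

μ̂_MAP = 9.489

n = 5; x̄ = (12.7 + 15 + 8.9 + 3.1 + 7.8)/5 = 47.5/5 = 9.5.
For a Normal prior and Normal likelihood with known variance, the posterior is Normal; its mode equals its mean, the precision-weighted average.
Prior precision 1/σ₀² = 1/9; data precision n/σ² = 5/1 = 5.
μ̂ = ((1/9)·9 + 5·9.5) / (1/9 + 5) = 48.5/(46/9) = 873/92 ≈ 9.489.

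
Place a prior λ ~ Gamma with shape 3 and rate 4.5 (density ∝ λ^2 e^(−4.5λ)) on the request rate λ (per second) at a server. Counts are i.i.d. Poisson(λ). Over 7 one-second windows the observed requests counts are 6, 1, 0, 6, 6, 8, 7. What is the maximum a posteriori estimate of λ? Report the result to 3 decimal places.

λ̂_MAP = 3.130

Σxᵢ = 6+1+0+6+6+8+7 = 34, with n = 7.
Posterior ∝ λ^2e^(−4.5λ) · λ^34e^(−7λ) = λ^36e^(−11.5λ), i.e. Gamma(shape=37, rate=11.5).
The mode of a Gamma(a, b) with a ≥ 1 (shape–rate) is (a−1)/b = 36/11.5 ≈ 3.130.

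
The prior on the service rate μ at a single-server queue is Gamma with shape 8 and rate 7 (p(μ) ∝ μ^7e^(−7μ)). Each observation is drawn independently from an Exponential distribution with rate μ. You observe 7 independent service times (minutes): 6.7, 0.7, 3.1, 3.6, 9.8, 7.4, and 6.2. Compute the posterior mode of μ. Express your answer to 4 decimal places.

The Exponential(rate=μ) likelihood is ∝ μ^n e^(−μΣtᵢ). Here n = 7 and Σtᵢ = 6.7 + 0.7 + 3.1 + 3.6 + 9.8 + 7.4 + 6.2 = 37.5.
Posterior ∝ μ^7e^(−7μ) · μ^7e^(−37.5μ) = μ^14e^(−44.5μ), i.e. Gamma(15, 44.5).
Mode = (a−1)/b = 14/44.5 ≈ 0.3146.

μ̂_MAP = 0.3146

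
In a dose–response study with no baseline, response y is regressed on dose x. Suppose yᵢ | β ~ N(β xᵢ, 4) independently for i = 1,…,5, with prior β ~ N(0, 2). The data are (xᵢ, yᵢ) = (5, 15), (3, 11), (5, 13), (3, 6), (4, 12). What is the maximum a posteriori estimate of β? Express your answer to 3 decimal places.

β̂_MAP = 2.779

log p(β | y) = −Σ(yᵢ − βxᵢ)²/(2·4) − β²/(2·2) + const.
Setting the derivative to zero: Σxᵢ(yᵢ − βxᵢ)/4 − β/2 = 0, so β = Σxᵢyᵢ / (Σxᵢ² + σ²/τ²).
Σxᵢyᵢ = 5·15 + 3·11 + 5·13 + 3·6 + 4·12 = 239; Σxᵢ² = 84; σ²/τ² = 2.
β̂_MAP = 239 / (84 + 2) = 239/86 ≈ 2.779.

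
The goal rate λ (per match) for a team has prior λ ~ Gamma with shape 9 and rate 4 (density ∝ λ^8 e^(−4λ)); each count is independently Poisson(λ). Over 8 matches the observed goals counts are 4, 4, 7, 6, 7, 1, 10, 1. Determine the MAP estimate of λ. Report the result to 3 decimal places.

Σxᵢ = 4+4+7+6+7+1+10+1 = 40, with n = 8.
Posterior ∝ λ^8e^(−4λ) · λ^40e^(−8λ) = λ^48e^(−12λ), i.e. Gamma(shape=49, rate=12).
The mode of a Gamma(a, b) with a ≥ 1 (shape–rate) is (a−1)/b = 48/12 ≈ 4.000.

λ̂_MAP = 4.000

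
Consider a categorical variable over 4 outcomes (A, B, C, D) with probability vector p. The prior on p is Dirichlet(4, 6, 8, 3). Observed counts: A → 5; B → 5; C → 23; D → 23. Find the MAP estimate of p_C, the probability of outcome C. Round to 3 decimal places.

The posterior is Dirichlet(αᵢ + nᵢ) = Dirichlet(9, 11, 31, 26).
For a Dirichlet(a₁,…,a_K) with all aᵢ > 1, the mode has j-th component (aⱼ − 1)/(Σaᵢ − K).
Here Σaᵢ = 77 and K = 4, so p_C = (31 − 1)/(77 − 4) = 30/73 ≈ 0.411.

MAP estimate of p_C = 0.411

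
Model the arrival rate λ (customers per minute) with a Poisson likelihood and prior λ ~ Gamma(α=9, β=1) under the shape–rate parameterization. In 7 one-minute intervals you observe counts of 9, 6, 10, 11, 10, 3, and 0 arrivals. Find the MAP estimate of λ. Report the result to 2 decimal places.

λ̂_MAP = 7.13

Σxᵢ = 9+6+10+11+10+3+0 = 49, with n = 7.
Posterior ∝ λ^8e^(−1λ) · λ^49e^(−7λ) = λ^57e^(−8λ), i.e. Gamma(shape=58, rate=8).
The mode of a Gamma(a, b) with a ≥ 1 (shape–rate) is (a−1)/b = 57/8 ≈ 7.13.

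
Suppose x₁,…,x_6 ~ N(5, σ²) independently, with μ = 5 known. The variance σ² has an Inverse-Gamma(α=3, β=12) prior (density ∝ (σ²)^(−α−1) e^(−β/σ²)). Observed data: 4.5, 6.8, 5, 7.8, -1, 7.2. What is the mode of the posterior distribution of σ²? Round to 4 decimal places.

σ̂²_MAP = 5.4407

Sum of squared deviations about the known mean: SS = (4.5−5)² + (6.8−5)² + (5−5)² + (7.8−5)² + (-1−5)² + (7.2−5)² = 52.17.
The Normal likelihood contributes (σ²)^(−n/2) exp(−SS/(2σ²)), so the posterior is Inverse-Gamma(α + n/2, β + SS/2) = Inverse-Gamma(6, 38.085).
The mode of Inverse-Gamma(a, b) is b/(a+1) = 38.085/7 ≈ 5.4407.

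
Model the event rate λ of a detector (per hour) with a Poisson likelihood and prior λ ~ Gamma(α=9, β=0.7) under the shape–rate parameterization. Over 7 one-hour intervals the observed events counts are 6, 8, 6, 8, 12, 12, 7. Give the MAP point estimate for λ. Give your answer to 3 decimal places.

Σxᵢ = 6+8+6+8+12+12+7 = 59, with n = 7.
Posterior ∝ λ^8e^(−0.7λ) · λ^59e^(−7λ) = λ^67e^(−7.7λ), i.e. Gamma(shape=68, rate=7.7).
The mode of a Gamma(a, b) with a ≥ 1 (shape–rate) is (a−1)/b = 67/7.7 ≈ 8.701.

λ̂_MAP = 8.701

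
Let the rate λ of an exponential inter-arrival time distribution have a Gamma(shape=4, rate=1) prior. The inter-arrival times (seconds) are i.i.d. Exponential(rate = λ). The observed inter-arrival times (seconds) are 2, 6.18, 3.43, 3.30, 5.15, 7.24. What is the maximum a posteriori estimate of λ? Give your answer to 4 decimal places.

The Exponential(rate=λ) likelihood is ∝ λ^n e^(−λΣtᵢ). Here n = 6 and Σtᵢ = 2 + 6.18 + 3.43 + 3.30 + 5.15 + 7.24 = 27.30.
Posterior ∝ λ^3e^(−1λ) · λ^6e^(−27.30λ) = λ^9e^(−28.30λ), i.e. Gamma(10, 28.30).
Mode = (a−1)/b = 9/28.30 ≈ 0.3180.

λ̂_MAP = 0.3180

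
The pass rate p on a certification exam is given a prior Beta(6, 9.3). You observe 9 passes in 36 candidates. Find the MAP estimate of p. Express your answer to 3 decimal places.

p̂_MAP = 0.284

Prior: Beta(6, 9.3).
Data: 9 successes in 36 trials. The binomial likelihood contributes p^9(1−p)^27, so the posterior is Beta(6+9, 9.3+27) = Beta(15, 36.3).
For Beta(a, b) with a, b > 1 the mode is (a−1)/(a+b−2) = 14/49.3 ≈ 0.284.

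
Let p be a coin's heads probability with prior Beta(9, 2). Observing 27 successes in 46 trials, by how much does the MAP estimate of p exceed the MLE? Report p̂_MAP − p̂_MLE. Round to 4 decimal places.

MAP − MLE = 0.0494

Posterior is Beta(36, 21); MAP = (36−1)/(57−2) = 35/55 ≈ 0.63636.
MLE ignores the prior: p̂_MLE = k/n = 27/46 ≈ 0.58696.
Difference = 35/55 − 27/46 = 25/506 ≈ 0.0494.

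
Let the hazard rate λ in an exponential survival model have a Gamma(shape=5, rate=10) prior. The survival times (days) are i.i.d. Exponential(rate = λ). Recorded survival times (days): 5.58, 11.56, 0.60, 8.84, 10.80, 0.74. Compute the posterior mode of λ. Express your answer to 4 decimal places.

λ̂_MAP = 0.2078

The Exponential(rate=λ) likelihood is ∝ λ^n e^(−λΣtᵢ). Here n = 6 and Σtᵢ = 5.58 + 11.56 + 0.60 + 8.84 + 10.80 + 0.74 = 38.12.
Posterior ∝ λ^4e^(−10λ) · λ^6e^(−38.12λ) = λ^10e^(−48.12λ), i.e. Gamma(11, 48.12).
Mode = (a−1)/b = 10/48.12 ≈ 0.2078.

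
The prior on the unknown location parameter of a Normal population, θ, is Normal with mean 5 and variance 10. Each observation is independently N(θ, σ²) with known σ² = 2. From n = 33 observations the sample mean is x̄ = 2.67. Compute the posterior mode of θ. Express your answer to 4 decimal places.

θ̂_MAP = 2.6840

n = 33, x̄ = 2.67.
For a Normal prior and Normal likelihood with known variance, the posterior is Normal; its mode equals its mean, the precision-weighted average.
Prior precision 1/σ₀² = 1/10 = 0.1; data precision n/σ² = 33/2 = 16.5.
θ̂ = (0.1·5 + 16.5·2.67) / (0.1 + 16.5) = 44.555/16.6 = 8911/3320 ≈ 2.6840.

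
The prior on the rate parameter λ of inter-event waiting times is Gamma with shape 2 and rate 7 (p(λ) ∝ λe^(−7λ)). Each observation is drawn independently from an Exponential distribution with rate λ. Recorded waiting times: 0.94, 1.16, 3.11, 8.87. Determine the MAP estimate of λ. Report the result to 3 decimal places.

The Exponential(rate=λ) likelihood is ∝ λ^n e^(−λΣtᵢ). Here n = 4 and Σtᵢ = 0.94 + 1.16 + 3.11 + 8.87 = 14.08.
Posterior ∝ λe^(−7λ) · λ^4e^(−14.08λ) = λ^5e^(−21.08λ), i.e. Gamma(6, 21.08).
Mode = (a−1)/b = 5/21.08 ≈ 0.237.

λ̂_MAP = 0.237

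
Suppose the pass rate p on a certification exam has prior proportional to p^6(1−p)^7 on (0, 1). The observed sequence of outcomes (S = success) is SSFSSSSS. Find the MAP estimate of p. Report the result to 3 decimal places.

p̂_MAP = 0.619

The prior density ∝ p^6(1−p)^7 is the kernel of Beta(7, 8).
Data: 7 successes in 8 trials (from the sequence). The binomial likelihood contributes p^7(1−p)^1, so the posterior is Beta(7+7, 8+1) = Beta(14, 9).
For Beta(a, b) with a, b > 1 the mode is (a−1)/(a+b−2) = 13/21 ≈ 0.619.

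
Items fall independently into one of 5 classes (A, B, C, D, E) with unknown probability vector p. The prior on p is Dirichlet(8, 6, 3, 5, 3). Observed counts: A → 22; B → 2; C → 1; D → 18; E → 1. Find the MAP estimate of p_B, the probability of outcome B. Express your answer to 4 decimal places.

The posterior is Dirichlet(αᵢ + nᵢ) = Dirichlet(30, 8, 4, 23, 4).
For a Dirichlet(a₁,…,a_K) with all aᵢ > 1, the mode has j-th component (aⱼ − 1)/(Σaᵢ − K).
Here Σaᵢ = 69 and K = 5, so p_B = (8 − 1)/(69 − 5) = 7/64 ≈ 0.1094.

MAP estimate of p_B = 0.1094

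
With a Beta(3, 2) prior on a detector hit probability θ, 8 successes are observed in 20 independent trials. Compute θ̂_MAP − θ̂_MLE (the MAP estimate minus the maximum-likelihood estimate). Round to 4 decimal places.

Posterior is Beta(11, 14); MAP = (11−1)/(25−2) = 10/23 ≈ 0.43478.
MLE ignores the prior: θ̂_MLE = k/n = 8/20 ≈ 0.40000.
Difference = 10/23 − 8/20 = 4/115 ≈ 0.0348.

MAP − MLE = 0.0348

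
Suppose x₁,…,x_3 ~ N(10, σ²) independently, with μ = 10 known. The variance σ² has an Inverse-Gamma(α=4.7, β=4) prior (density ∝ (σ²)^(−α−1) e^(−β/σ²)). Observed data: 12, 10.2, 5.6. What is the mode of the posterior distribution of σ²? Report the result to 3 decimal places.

σ̂²_MAP = 2.181

Sum of squared deviations about the known mean: SS = (12−10)² + (10.2−10)² + (5.6−10)² = 23.4.
The Normal likelihood contributes (σ²)^(−n/2) exp(−SS/(2σ²)), so the posterior is Inverse-Gamma(α + n/2, β + SS/2) = Inverse-Gamma(6.2, 15.7).
The mode of Inverse-Gamma(a, b) is b/(a+1) = 15.7/7.2 ≈ 2.181.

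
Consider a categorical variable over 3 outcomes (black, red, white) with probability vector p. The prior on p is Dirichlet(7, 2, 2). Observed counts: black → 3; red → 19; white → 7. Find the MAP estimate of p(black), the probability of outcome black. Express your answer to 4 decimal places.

The posterior is Dirichlet(αᵢ + nᵢ) = Dirichlet(10, 21, 9).
For a Dirichlet(a₁,…,a_K) with all aᵢ > 1, the mode has j-th component (aⱼ − 1)/(Σaᵢ − K).
Here Σaᵢ = 40 and K = 3, so p(black) = (10 − 1)/(40 − 3) = 9/37 ≈ 0.2432.

MAP estimate of p(black) = 0.2432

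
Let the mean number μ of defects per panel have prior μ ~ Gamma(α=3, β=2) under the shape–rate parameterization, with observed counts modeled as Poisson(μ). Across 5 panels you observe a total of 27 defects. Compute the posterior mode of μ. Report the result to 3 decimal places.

Σxᵢ = 27, n = 5.
Posterior ∝ μ^2e^(−2μ) · μ^27e^(−5μ) = μ^29e^(−7μ), i.e. Gamma(shape=30, rate=7).
The mode of a Gamma(a, b) with a ≥ 1 (shape–rate) is (a−1)/b = 29/7 ≈ 4.143.

μ̂_MAP = 4.143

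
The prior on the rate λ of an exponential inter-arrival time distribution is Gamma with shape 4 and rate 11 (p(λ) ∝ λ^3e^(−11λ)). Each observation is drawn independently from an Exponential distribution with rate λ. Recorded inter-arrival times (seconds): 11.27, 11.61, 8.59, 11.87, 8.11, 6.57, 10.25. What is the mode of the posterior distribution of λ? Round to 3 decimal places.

The Exponential(rate=λ) likelihood is ∝ λ^n e^(−λΣtᵢ). Here n = 7 and Σtᵢ = 11.27 + 11.61 + 8.59 + 11.87 + 8.11 + 6.57 + 10.25 = 68.27.
Posterior ∝ λ^3e^(−11λ) · λ^7e^(−68.27λ) = λ^10e^(−79.27λ), i.e. Gamma(11, 79.27).
Mode = (a−1)/b = 10/79.27 ≈ 0.126.

λ̂_MAP = 0.126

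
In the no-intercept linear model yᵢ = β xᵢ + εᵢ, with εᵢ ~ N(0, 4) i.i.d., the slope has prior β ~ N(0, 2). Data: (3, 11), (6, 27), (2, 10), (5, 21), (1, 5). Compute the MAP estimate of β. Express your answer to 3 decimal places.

log p(β | y) = −Σ(yᵢ − βxᵢ)²/(2·4) − β²/(2·2) + const.
Setting the derivative to zero: Σxᵢ(yᵢ − βxᵢ)/4 − β/2 = 0, so β = Σxᵢyᵢ / (Σxᵢ² + σ²/τ²).
Σxᵢyᵢ = 3·11 + 6·27 + 2·10 + 5·21 + 1·5 = 325; Σxᵢ² = 75; σ²/τ² = 2.
β̂_MAP = 325 / (75 + 2) = 325/77 ≈ 4.221.

β̂_MAP = 4.221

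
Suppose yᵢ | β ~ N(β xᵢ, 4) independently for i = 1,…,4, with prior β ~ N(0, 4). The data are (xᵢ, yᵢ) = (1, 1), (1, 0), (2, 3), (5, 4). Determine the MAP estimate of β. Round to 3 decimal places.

log p(β | y) = −Σ(yᵢ − βxᵢ)²/(2·4) − β²/(2·4) + const.
Setting the derivative to zero: Σxᵢ(yᵢ − βxᵢ)/4 − β/4 = 0, so β = Σxᵢyᵢ / (Σxᵢ² + σ²/τ²).
Σxᵢyᵢ = 1·1 + 1·0 + 2·3 + 5·4 = 27; Σxᵢ² = 31; σ²/τ² = 1.
β̂_MAP = 27 / (31 + 1) = 27/32 ≈ 0.844.

β̂_MAP = 0.844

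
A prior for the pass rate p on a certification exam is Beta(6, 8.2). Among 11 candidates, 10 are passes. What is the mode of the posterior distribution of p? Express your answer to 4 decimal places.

Prior: Beta(6, 8.2).
Data: 10 successes in 11 trials. The binomial likelihood contributes p^10(1−p)^1, so the posterior is Beta(6+10, 8.2+1) = Beta(16, 9.2).
For Beta(a, b) with a, b > 1 the mode is (a−1)/(a+b−2) = 15/23.2 ≈ 0.6466.

p̂_MAP = 0.6466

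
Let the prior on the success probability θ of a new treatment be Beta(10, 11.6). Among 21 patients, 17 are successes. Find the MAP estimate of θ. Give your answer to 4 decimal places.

θ̂_MAP = 0.6404

Prior: Beta(10, 11.6).
Data: 17 successes in 21 trials. The binomial likelihood contributes θ^17(1−θ)^4, so the posterior is Beta(10+17, 11.6+4) = Beta(27, 15.6).
For Beta(a, b) with a, b > 1 the mode is (a−1)/(a+b−2) = 26/40.6 ≈ 0.6404.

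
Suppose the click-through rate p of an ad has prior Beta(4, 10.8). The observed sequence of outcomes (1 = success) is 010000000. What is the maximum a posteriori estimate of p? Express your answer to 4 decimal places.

Prior: Beta(4, 10.8).
Data: 1 success in 9 trials (from the sequence). The binomial likelihood contributes p(1−p)^8, so the posterior is Beta(4+1, 10.8+8) = Beta(5, 18.8).
For Beta(a, b) with a, b > 1 the mode is (a−1)/(a+b−2) = 4/21.8 ≈ 0.1835.

p̂_MAP = 0.1835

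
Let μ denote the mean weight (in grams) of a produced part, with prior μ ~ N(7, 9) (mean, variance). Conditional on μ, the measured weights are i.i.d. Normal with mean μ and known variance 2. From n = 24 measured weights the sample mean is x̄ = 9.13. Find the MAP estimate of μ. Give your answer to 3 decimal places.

μ̂_MAP = 9.110

n = 24, x̄ = 9.13.
For a Normal prior and Normal likelihood with known variance, the posterior is Normal; its mode equals its mean, the precision-weighted average.
Prior precision 1/σ₀² = 1/9; data precision n/σ² = 24/2 = 12.
μ̂ = ((1/9)·7 + 12·9.13) / (1/9 + 12) = (24826/225)/(109/9) = 24826/2725 ≈ 9.110.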